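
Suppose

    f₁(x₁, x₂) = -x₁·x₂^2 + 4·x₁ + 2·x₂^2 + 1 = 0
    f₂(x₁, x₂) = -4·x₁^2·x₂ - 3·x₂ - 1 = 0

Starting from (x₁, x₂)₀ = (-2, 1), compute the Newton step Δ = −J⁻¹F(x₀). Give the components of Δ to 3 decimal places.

(1.173, -0.065)

At (-2, 1): F = (-3.000, -20.000).
Jacobian J = [[-x₂^2 + 4, -2·x₁·x₂ + 4·x₂], [-8·x₁·x₂, -4·x₁^2 - 3]].
At the point, J = [[3.000, 8.000], [16.000, -19.000]] (det J = -185.000).
Solving J·Δ = −F gives Δ = (1.173, -0.065).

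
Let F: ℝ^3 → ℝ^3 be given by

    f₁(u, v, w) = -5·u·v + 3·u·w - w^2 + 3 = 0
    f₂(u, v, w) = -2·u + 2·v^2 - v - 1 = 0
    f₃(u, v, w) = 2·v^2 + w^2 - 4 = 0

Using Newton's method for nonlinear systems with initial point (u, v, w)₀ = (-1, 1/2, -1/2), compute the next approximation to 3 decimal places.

(5.125, 11.750, 18.750)

At (-1, 1/2, -1/2): F = (6.750, 1.000, -3.250).
Jacobian J = [[-5·v + 3·w, -5·u, 3·u - 2·w], [-2, 4·v - 1, 0], [0, 4·v, 2·w]].
At the point, J = [[-4.000, 5.000, -2.000], [-2.000, 1.000, 0.000], [0.000, 2.000, -1.000]] (det J = 2.000).
Solving J·Δ = −F gives Δ = (6.125, 11.250, 19.250).
Then the next iterate is (u, v, w)₁ = (5.125, 11.750, 18.750).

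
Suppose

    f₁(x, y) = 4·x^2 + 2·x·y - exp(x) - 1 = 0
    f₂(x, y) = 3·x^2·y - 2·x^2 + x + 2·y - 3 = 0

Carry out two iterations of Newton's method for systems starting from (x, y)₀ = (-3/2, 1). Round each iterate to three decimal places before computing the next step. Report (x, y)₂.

(-0.971, 1.206)

At (-3/2, 1): F = (4.77687, -0.250).
Jacobian J = [[8·x + 2·y - exp(x), 2·x], [6·x·y - 4·x + 1, 3·x^2 + 2]].
At the point, J = [[-10.22313, -3.000], [-2.000, 8.750]] (det J = -95.45239).
Solving J·Δ = −F gives Δ = (0.430, 0.127).
Then the next iterate is (x, y)₁ = (-1.070, 1.127).
Round to (-1.070, 1.127) and repeat: F = (0.82481, -0.23489), J = [[-6.64901, -2.140], [-1.95534, 5.43470]].
Δ = (0.099, 0.079), so (x, y)₂ = (-0.971, 1.206).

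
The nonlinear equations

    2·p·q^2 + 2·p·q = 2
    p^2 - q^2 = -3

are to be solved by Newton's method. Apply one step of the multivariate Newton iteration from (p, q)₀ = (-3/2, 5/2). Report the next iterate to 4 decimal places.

(-0.6290, 1.7774)

At (-3/2, 5/2): F = (-28.2500, -1.0000).
Jacobian J = [[2·q^2 + 2·q, 4·p·q + 2·p], [2·p, -2·q]].
At the point, J = [[17.5000, -18.0000], [-3.0000, -5.0000]] (det J = -141.5000).
Solving J·Δ = −F gives Δ = (0.8710, -0.7226).
Then the next iterate is (p, q)₁ = (-0.6290, 1.7774).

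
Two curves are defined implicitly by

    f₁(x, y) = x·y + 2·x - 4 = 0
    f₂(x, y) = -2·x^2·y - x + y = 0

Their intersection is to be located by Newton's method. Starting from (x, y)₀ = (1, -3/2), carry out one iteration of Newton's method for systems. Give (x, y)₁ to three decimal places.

(1.545, 1.727)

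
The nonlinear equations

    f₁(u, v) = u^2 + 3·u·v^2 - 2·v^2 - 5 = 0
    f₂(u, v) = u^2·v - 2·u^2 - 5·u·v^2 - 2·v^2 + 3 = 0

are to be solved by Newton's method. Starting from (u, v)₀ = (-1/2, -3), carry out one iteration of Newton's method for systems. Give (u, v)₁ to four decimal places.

(-0.4589, -1.3247)

At (-1/2, -3): F = (-36.2500, 6.2500).
Jacobian J = [[2·u + 3·v^2, 6·u·v - 4·v], [2·u·v - 4·u - 5·v^2, u^2 - 10·u·v - 4·v]].
At the point, J = [[26.0000, 21.0000], [-40.0000, -2.7500]] (det J = 768.5000).
Solving J·Δ = −F gives Δ = (0.0411, 1.6753).
Then the next iterate is (u, v)₁ = (-0.4589, -1.3247).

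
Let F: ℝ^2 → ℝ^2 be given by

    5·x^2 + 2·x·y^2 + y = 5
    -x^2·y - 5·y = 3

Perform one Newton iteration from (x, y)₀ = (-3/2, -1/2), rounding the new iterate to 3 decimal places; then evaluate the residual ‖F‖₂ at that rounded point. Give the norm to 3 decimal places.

0.599

At (-3/2, -1/2): F = (5.000, 0.625).
Jacobian J = [[10·x + 2·y^2, 4·x·y + 1], [-2·x·y, -x^2 - 5]].
At the point, J = [[-14.500, 4.000], [-1.500, -7.250]] (det J = 111.125).
Solving J·Δ = −F gives Δ = (0.349, 0.014).
Then the next iterate is (x, y)₁ = (-1.151, -0.486).
Re-evaluating at (-1.151, -0.486): F = (0.59428, 0.07385), so ‖F‖₂ = 0.599.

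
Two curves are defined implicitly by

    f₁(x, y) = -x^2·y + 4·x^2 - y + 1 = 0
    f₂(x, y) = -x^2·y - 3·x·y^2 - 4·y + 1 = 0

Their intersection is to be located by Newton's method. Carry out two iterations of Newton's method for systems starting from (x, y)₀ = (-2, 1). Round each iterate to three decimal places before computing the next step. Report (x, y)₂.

At (-2, 1): F = (12.000, -1.000).
Jacobian J = [[-2·x·y + 8·x, -x^2 - 1], [-2·x·y - 3·y^2, -x^2 - 6·x·y - 4]].
At the point, J = [[-12.000, -5.000], [1.000, 4.000]] (det J = -43.000).
Solving J·Δ = −F gives Δ = (1.000, 0.000).
Then the next iterate is (x, y)₁ = (-1.000, 1.000).
Round to (-1.000, 1.000) and repeat: F = (3.000, -1.000), J = [[-6.000, -2.000], [-1.000, 1.000]].
Δ = (0.125, 1.125), so (x, y)₂ = (-0.875, 2.125).

(-0.875, 2.125)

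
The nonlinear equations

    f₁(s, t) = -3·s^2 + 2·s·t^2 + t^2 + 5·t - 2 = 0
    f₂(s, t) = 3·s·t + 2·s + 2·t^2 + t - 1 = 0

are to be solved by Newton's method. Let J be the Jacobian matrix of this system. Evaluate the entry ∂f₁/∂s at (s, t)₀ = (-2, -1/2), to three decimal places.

∂f₁/∂s = -6·s + 2·t^2.
At (-2, -1/2) this is 12.500.

12.500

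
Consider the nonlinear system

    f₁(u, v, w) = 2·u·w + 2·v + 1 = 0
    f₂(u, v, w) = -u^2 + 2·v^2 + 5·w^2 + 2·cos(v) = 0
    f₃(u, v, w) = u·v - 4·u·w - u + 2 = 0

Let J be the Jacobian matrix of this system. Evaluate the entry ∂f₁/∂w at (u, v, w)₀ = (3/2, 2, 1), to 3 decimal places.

3.000

∂f₁/∂w = 2·u.
At (3/2, 2, 1) this is 3.000.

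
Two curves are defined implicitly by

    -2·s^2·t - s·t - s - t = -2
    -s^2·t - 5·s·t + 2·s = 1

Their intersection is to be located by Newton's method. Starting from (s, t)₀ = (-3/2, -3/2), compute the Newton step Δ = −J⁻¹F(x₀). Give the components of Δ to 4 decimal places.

(0.0964, 2.1701)

At (-3/2, -3/2): F = (9.5000, -11.8750).
Jacobian J = [[-4·s·t - t - 1, -2·s^2 - s - 1], [-2·s·t - 5·t + 2, -s^2 - 5·s]].
At the point, J = [[-8.5000, -4.0000], [5.0000, 5.2500]] (det J = -24.6250).
Solving J·Δ = −F gives Δ = (0.0964, 2.1701).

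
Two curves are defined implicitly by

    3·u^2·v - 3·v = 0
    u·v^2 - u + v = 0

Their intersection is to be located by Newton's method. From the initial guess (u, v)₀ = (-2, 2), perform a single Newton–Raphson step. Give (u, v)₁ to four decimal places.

At (-2, 2): F = (18.0000, -4.0000).
Jacobian J = [[6·u·v, 3·u^2 - 3], [v^2 - 1, 2·u·v + 1]].
At the point, J = [[-24.0000, 9.0000], [3.0000, -7.0000]] (det J = 141.0000).
Solving J·Δ = −F gives Δ = (0.6383, -0.2979).
Then the next iterate is (u, v)₁ = (-1.3617, 1.7021).

(-1.3617, 1.7021)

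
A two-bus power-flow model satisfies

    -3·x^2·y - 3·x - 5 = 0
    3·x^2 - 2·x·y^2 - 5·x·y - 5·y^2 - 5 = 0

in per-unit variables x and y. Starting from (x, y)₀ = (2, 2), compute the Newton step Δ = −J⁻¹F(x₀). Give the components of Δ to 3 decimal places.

At (2, 2): F = (-35.000, -49.000).
Jacobian J = [[-6·x·y - 3, -3·x^2], [6·x - 2·y^2 - 5·y, -4·x·y - 5·x - 10·y]].
At the point, J = [[-27.000, -12.000], [-6.000, -46.000]] (det J = 1170.000).
Solving J·Δ = −F gives Δ = (-0.874, -0.951).

(-0.874, -0.951)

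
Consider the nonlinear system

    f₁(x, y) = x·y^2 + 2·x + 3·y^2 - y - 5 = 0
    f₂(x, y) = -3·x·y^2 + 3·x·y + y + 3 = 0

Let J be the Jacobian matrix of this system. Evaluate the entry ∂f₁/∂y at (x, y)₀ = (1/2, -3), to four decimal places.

-22.0000

∂f₁/∂y = 2·x·y + 6·y - 1.
At (1/2, -3) this is -22.0000.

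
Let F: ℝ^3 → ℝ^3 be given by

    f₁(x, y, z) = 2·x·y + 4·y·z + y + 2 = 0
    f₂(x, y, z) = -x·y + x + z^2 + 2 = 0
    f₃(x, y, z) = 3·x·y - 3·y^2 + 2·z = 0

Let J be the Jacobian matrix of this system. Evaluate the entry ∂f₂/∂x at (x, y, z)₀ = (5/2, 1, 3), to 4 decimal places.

∂f₂/∂x = -y + 1.
At (5/2, 1, 3) this is 0.0000.

0.0000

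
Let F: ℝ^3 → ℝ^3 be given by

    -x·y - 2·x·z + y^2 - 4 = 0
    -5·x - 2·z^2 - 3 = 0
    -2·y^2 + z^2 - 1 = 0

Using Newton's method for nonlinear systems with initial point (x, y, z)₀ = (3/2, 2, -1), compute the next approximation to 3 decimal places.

At (3/2, 2, -1): F = (0.000, -12.500, -8.000).
Jacobian J = [[-y - 2·z, -x + 2·y, -2·x], [-5, 0, -4·z], [0, -4·y, 2·z]].
At the point, J = [[0.000, 2.500, -3.000], [-5.000, 0.000, 4.000], [0.000, -8.000, -2.000]] (det J = -145.000).
Solving J·Δ = −F gives Δ = (-3.052, -0.828, -0.690).
Then the next iterate is (x, y, z)₁ = (-1.552, 1.172, -1.690).

(-1.552, 1.172, -1.690)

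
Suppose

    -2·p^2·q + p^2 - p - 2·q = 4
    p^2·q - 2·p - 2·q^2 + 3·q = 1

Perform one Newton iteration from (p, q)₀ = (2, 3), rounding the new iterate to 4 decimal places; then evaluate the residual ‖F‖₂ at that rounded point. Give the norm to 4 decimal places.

At (2, 3): F = (-32.0000, -2.0000).
Jacobian J = [[-4·p·q + 2·p - 1, -2·p^2 - 2], [2·p·q - 2, p^2 - 4·q + 3]].
At the point, J = [[-21.0000, -10.0000], [10.0000, -5.0000]] (det J = 205.0000).
Solving J·Δ = −F gives Δ = (-0.6829, -1.7659).
Then the next iterate is (p, q)₁ = (1.3171, 1.2341).
Re-evaluating at (1.3171, 1.2341): F = (-10.332263, -0.837048), so ‖F‖₂ = 10.3661.

10.3661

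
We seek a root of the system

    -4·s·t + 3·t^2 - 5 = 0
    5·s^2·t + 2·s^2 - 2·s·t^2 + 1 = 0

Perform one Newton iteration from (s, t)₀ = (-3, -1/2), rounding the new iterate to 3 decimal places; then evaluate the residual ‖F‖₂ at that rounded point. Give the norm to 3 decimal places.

At (-3, -1/2): F = (-10.250, -2.000).
Jacobian J = [[-4·t, -4·s + 6·t], [10·s·t + 4·s - 2·t^2, 5·s^2 - 4·s·t]].
At the point, J = [[2.000, 9.000], [2.500, 39.000]] (det J = 55.500).
Solving J·Δ = −F gives Δ = (6.878, -0.390).
Then the next iterate is (s, t)₁ = (3.878, -0.890).
Re-evaluating at (3.878, -0.890): F = (11.18198, -41.98879), so ‖F‖₂ = 43.452.

43.452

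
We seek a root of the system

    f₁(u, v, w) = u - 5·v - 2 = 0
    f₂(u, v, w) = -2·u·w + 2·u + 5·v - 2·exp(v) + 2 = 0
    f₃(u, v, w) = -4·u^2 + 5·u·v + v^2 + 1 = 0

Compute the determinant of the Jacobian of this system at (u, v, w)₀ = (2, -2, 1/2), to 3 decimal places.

-496.000

J = [[1, -5, 0], [-2·w + 2, -2·exp(v) + 5, -2·u], [-8·u + 5·v, 5·u + 2·v, 0]].
At the point, J = [[1.000, -5.000, 0.000], [1.000, 4.72933, -4.000], [-26.000, 6.000, 0.000]].
det J = -496.000.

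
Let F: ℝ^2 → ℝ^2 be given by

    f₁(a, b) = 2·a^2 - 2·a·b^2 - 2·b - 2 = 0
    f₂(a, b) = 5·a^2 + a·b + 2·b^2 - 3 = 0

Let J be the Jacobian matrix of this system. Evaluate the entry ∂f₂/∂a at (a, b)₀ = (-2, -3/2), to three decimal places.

-21.500

∂f₂/∂a = 10·a + b.
At (-2, -3/2) this is -21.500.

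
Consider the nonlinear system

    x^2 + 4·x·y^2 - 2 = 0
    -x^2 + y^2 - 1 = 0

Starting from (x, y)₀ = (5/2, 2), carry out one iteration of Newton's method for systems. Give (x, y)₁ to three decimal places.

(1.419, 1.461)

At (5/2, 2): F = (44.250, -3.250).
Jacobian J = [[2·x + 4·y^2, 8·x·y], [-2·x, 2·y]].
At the point, J = [[21.000, 40.000], [-5.000, 4.000]] (det J = 284.000).
Solving J·Δ = −F gives Δ = (-1.081, -0.539).
Then the next iterate is (x, y)₁ = (1.419, 1.461).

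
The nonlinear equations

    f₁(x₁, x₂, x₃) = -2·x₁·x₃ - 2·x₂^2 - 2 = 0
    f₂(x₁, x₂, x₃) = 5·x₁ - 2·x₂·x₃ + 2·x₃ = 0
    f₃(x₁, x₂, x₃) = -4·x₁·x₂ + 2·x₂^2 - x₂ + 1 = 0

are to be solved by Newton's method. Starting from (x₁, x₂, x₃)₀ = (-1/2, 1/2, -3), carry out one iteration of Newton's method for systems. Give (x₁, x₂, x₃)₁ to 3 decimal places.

At (-1/2, 1/2, -3): F = (-5.500, -5.500, 2.000).
Jacobian J = [[-2·x₃, -4·x₂, -2·x₁], [5, -2·x₃, -2·x₂ + 2], [-4·x₂, -4·x₁ + 4·x₂ - 1, 0]].
At the point, J = [[6.000, -2.000, 1.000], [5.000, 6.000, 1.000], [-2.000, 3.000, 0.000]] (det J = 13.000).
Solving J·Δ = −F gives Δ = (1.231, 0.154, -1.577).
Then the next iterate is (x₁, x₂, x₃)₁ = (0.731, 0.654, -4.577).

(0.731, 0.654, -4.577)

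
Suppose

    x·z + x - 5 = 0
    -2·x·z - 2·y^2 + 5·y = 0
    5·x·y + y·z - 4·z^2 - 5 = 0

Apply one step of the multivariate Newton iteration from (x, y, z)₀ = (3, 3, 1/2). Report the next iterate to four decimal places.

(1.7539, 1.6440, 1.2897)

At (3, 3, 1/2): F = (-0.5000, -6.0000, 40.5000).
Jacobian J = [[z + 1, 0, x], [-2·z, -4·y + 5, -2·x], [5·y, 5·x + z, y - 8·z]].
At the point, J = [[1.5000, 0.0000, 3.0000], [-1.0000, -7.0000, -6.0000], [15.0000, 15.5000, -1.0000]] (det J = 418.5000).
Solving J·Δ = −F gives Δ = (-1.2461, -1.3560, 0.7897).
Then the next iterate is (x, y, z)₁ = (1.7539, 1.6440, 1.2897).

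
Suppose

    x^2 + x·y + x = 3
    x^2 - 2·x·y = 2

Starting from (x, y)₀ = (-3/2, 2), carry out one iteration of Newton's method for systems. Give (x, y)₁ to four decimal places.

(-2.1071, -1.5000)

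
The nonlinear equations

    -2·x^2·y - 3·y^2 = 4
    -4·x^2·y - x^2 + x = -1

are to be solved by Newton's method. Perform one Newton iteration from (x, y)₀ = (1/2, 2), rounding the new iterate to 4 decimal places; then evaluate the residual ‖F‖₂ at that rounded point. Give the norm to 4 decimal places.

At (1/2, 2): F = (-17.0000, -0.7500).
Jacobian J = [[-4·x·y, -2·x^2 - 6·y], [-8·x·y - 2·x + 1, -4·x^2]].
At the point, J = [[-4.0000, -12.5000], [-8.0000, -1.0000]] (det J = -96.0000).
Solving J·Δ = −F gives Δ = (0.0794, -1.3854).
Then the next iterate is (x, y)₁ = (0.5794, 0.6146).
Re-evaluating at (0.5794, 0.6146): F = (-5.545847, 0.418400), so ‖F‖₂ = 5.5616.

5.5616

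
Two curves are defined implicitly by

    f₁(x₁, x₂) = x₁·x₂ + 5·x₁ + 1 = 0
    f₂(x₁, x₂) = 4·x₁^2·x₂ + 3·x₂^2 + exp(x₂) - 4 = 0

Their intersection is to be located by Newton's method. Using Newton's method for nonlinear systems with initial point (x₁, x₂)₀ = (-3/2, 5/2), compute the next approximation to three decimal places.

(-0.189, 2.221)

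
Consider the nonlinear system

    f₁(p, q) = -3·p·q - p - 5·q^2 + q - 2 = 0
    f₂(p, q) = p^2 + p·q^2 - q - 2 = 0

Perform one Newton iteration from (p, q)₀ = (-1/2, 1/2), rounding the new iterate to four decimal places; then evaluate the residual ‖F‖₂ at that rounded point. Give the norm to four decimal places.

At (-1/2, 1/2): F = (-1.5000, -2.3750).
Jacobian J = [[-3·q - 1, -3·p - 10·q + 1], [2·p + q^2, 2·p·q - 1]].
At the point, J = [[-2.5000, -2.5000], [-0.7500, -1.5000]] (det J = 1.8750).
Solving J·Δ = −F gives Δ = (1.9667, -2.5667).
Then the next iterate is (p, q)₁ = (1.4667, -2.0667).
Re-evaluating at (1.4667, -2.0667): F = (-17.795958, 8.482550), so ‖F‖₂ = 19.7142.

19.7142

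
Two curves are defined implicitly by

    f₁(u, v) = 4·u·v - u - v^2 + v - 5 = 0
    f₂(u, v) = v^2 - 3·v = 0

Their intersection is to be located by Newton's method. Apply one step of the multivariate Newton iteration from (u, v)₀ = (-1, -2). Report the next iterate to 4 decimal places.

(-1.0635, -0.5714)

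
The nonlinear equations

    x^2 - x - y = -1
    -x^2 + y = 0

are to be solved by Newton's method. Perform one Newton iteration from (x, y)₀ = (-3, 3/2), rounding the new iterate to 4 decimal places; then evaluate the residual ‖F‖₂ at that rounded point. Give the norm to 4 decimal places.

At (-3, 3/2): F = (11.5000, -7.5000).
Jacobian J = [[2·x - 1, -1], [-2·x, 1]].
At the point, J = [[-7.0000, -1.0000], [6.0000, 1.0000]] (det J = -1.0000).
Solving J·Δ = −F gives Δ = (4.0000, -16.5000).
Then the next iterate is (x, y)₁ = (1.0000, -15.0000).
Re-evaluating at (1.0000, -15.0000): F = (16.0000, -16.0000), so ‖F‖₂ = 22.6274.

22.6274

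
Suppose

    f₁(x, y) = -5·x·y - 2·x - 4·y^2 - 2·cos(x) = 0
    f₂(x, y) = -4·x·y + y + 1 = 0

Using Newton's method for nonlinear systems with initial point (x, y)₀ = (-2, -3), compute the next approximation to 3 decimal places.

(-0.915, -1.558)

At (-2, -3): F = (-61.16771, -26.000).
Jacobian J = [[-5·y + 2·sin(x) - 2, -5·x - 8·y], [-4·y, -4·x + 1]].
At the point, J = [[11.18141, 34.000], [12.000, 9.000]] (det J = -307.36735).
Solving J·Δ = −F gives Δ = (1.085, 1.442).
Then the next iterate is (x, y)₁ = (-0.915, -1.558).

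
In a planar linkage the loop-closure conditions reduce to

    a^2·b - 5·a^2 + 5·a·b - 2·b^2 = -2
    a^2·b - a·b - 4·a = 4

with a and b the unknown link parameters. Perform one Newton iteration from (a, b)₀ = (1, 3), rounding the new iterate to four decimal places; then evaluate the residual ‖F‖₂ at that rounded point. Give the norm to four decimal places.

At (1, 3): F = (-3.0000, -8.0000).
Jacobian J = [[2·a·b - 10·a + 5·b, a^2 + 5·a - 4·b], [2·a·b - b - 4, a^2 - a]].
At the point, J = [[11.0000, -6.0000], [-1.0000, 0.0000]] (det J = -6.0000).
Solving J·Δ = −F gives Δ = (-8.0000, -15.1667).
Then the next iterate is (a, b)₁ = (-7.0000, -12.1667).
Re-evaluating at (-7.0000, -12.1667): F = (-709.390978, -657.3352), so ‖F‖₂ = 967.1221.

967.1221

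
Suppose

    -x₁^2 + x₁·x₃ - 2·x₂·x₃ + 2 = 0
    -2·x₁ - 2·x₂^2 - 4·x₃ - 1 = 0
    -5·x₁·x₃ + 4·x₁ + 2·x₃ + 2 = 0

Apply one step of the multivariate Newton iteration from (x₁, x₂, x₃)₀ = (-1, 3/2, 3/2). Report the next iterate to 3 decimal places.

At (-1, 3/2, 3/2): F = (-5.000, -9.500, 8.500).
Jacobian J = [[-2·x₁ + x₃, -2·x₃, x₁ - 2·x₂], [-2, -4·x₂, -4], [-5·x₃ + 4, 0, -5·x₁ + 2]].
At the point, J = [[3.500, -3.000, -4.000], [-2.000, -6.000, -4.000], [-3.500, 0.000, 7.000]] (det J = -147.000).
Solving J·Δ = −F gives Δ = (-0.622, -0.359, -1.526).
Then the next iterate is (x₁, x₂, x₃)₁ = (-1.622, 1.141, -0.026).

(-1.622, 1.141, -0.026)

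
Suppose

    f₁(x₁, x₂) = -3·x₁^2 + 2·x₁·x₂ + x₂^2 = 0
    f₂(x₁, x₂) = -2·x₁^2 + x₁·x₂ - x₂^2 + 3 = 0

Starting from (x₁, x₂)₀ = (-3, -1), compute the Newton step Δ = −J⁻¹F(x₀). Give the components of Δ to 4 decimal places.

At (-3, -1): F = (-20.0000, -13.0000).
Jacobian J = [[-6·x₁ + 2·x₂, 2·x₁ + 2·x₂], [-4·x₁ + x₂, x₁ - 2·x₂]].
At the point, J = [[16.0000, -8.0000], [11.0000, -1.0000]] (det J = 72.0000).
Solving J·Δ = −F gives Δ = (1.1667, -0.1667).

(1.1667, -0.1667)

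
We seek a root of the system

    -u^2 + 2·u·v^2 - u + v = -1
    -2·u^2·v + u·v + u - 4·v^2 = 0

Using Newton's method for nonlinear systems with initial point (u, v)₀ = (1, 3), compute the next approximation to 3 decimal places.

(0.978, 1.487)

At (1, 3): F = (20.000, -38.000).
Jacobian J = [[-2·u + 2·v^2 - 1, 4·u·v + 1], [-4·u·v + v + 1, -2·u^2 + u - 8·v]].
At the point, J = [[15.000, 13.000], [-8.000, -25.000]] (det J = -271.000).
Solving J·Δ = −F gives Δ = (-0.022, -1.513).
Then the next iterate is (u, v)₁ = (0.978, 1.487).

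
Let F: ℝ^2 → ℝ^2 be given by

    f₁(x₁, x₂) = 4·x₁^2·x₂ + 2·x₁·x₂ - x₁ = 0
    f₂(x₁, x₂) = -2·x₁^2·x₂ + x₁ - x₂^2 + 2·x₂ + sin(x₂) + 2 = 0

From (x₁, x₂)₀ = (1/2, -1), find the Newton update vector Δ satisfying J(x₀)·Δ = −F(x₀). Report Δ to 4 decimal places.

(-0.2455, 0.3906)

At (1/2, -1): F = (-2.5000, -0.841471).
Jacobian J = [[8·x₁·x₂ + 2·x₂ - 1, 4·x₁^2 + 2·x₁], [-4·x₁·x₂ + 1, -2·x₁^2 - 2·x₂ + cos(x₂) + 2]].
At the point, J = [[-7.0000, 2.0000], [3.0000, 4.040302]] (det J = -34.282116).
Solving J·Δ = −F gives Δ = (-0.2455, 0.3906).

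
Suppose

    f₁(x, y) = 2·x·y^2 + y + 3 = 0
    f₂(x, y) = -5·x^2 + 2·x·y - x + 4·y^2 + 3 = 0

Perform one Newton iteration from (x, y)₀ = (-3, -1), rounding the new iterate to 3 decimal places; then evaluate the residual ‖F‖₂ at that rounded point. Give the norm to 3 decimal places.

6.200

At (-3, -1): F = (-4.000, -29.000).
Jacobian J = [[2·y^2, 4·x·y + 1], [-10·x + 2·y - 1, 2·x + 8·y]].
At the point, J = [[2.000, 13.000], [27.000, -14.000]] (det J = -379.000).
Solving J·Δ = −F gives Δ = (1.142, 0.132).
Then the next iterate is (x, y)₁ = (-1.858, -0.868).
Re-evaluating at (-1.858, -0.868): F = (-0.66772, -6.16364), so ‖F‖₂ = 6.200.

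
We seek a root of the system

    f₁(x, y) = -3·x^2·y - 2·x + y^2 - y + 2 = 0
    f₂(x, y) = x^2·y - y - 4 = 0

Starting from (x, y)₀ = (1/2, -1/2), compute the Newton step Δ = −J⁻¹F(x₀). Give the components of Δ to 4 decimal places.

(-11.5625, 2.8750)

At (1/2, -1/2): F = (2.1250, -3.6250).
Jacobian J = [[-6·x·y - 2, -3·x^2 + 2·y - 1], [2·x·y, x^2 - 1]].
At the point, J = [[-0.5000, -2.7500], [-0.5000, -0.7500]] (det J = -1.0000).
Solving J·Δ = −F gives Δ = (-11.5625, 2.8750).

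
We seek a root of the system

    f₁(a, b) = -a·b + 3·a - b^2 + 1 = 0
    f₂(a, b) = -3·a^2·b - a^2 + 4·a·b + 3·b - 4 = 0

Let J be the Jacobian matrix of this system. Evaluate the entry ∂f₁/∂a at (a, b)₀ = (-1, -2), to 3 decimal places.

∂f₁/∂a = -b + 3.
At (-1, -2) this is 5.000.

5.000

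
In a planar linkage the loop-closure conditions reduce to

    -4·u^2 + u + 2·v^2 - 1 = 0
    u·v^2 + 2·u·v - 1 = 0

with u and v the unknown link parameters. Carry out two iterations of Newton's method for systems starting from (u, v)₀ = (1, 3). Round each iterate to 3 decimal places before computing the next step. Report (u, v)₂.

(0.565, 1.077)

At (1, 3): F = (14.000, 14.000).
Jacobian J = [[-8·u + 1, 4·v], [v^2 + 2·v, 2·u·v + 2·u]].
At the point, J = [[-7.000, 12.000], [15.000, 8.000]] (det J = -236.000).
Solving J·Δ = −F gives Δ = (-0.237, -1.305).
Then the next iterate is (u, v)₁ = (0.763, 1.695).
Round to (0.763, 1.695) and repeat: F = (3.18037, 3.77869), J = [[-5.104, 6.780], [6.26303, 4.11257]].
Δ = (-0.198, -0.618), so (u, v)₂ = (0.565, 1.077).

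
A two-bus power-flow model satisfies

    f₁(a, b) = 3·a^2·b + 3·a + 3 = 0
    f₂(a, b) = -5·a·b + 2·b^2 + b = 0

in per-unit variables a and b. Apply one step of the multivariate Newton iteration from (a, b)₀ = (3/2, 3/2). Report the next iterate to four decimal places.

(0.8717, 0.4248)

At (3/2, 3/2): F = (17.6250, -5.2500).
Jacobian J = [[6·a·b + 3, 3·a^2], [-5·b, -5·a + 4·b + 1]].
At the point, J = [[16.5000, 6.7500], [-7.5000, -0.5000]] (det J = 42.3750).
Solving J·Δ = −F gives Δ = (-0.6283, -1.0752).
Then the next iterate is (a, b)₁ = (0.8717, 0.4248).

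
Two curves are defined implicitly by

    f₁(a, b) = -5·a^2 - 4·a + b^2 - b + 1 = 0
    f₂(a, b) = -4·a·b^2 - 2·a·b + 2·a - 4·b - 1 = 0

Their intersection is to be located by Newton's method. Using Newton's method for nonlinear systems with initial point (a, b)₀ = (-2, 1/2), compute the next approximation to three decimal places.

At (-2, 1/2): F = (-11.250, -3.000).
Jacobian J = [[-10·a - 4, 2·b - 1], [-4·b^2 - 2·b + 2, -8·a·b - 2·a - 4]].
At the point, J = [[16.000, 0.000], [0.000, 8.000]] (det J = 128.000).
Solving J·Δ = −F gives Δ = (0.703, 0.375).
Then the next iterate is (a, b)₁ = (-1.297, 0.875).

(-1.297, 0.875)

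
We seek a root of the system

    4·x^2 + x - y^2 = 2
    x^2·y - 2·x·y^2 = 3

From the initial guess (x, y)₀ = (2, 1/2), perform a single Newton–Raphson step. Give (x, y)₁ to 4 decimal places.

(3.3333, 38.9167)

At (2, 1/2): F = (15.7500, -2.0000).
Jacobian J = [[8·x + 1, -2·y], [2·x·y - 2·y^2, x^2 - 4·x·y]].
At the point, J = [[17.0000, -1.0000], [1.5000, 0.0000]] (det J = 1.5000).
Solving J·Δ = −F gives Δ = (1.3333, 38.4167).
Then the next iterate is (x, y)₁ = (3.3333, 38.9167).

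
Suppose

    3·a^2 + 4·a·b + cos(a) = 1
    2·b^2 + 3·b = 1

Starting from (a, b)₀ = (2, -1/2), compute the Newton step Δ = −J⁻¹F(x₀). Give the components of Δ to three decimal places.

(-2.484, 2.000)

At (2, -1/2): F = (6.58385, -2.000).
Jacobian J = [[6·a + 4·b - sin(a), 4·a], [0, 4·b + 3]].
At the point, J = [[9.09070, 8.000], [0.000, 1.000]] (det J = 9.09070).
Solving J·Δ = −F gives Δ = (-2.484, 2.000).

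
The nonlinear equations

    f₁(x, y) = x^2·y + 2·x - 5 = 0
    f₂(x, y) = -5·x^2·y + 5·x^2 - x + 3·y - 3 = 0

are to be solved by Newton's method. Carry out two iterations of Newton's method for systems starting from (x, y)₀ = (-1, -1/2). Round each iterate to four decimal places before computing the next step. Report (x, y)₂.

At (-1, -1/2): F = (-7.5000, 4.0000).
Jacobian J = [[2·x·y + 2, x^2], [-10·x·y + 10·x - 1, -5·x^2 + 3]].
At the point, J = [[3.0000, 1.0000], [-16.0000, -2.0000]] (det J = 10.0000).
Solving J·Δ = −F gives Δ = (-1.1000, 10.8000).
Then the next iterate is (x, y)₁ = (-2.1000, 10.3000).
Round to (-2.1000, 10.3000) and repeat: F = (36.2230, -175.0650), J = [[-41.2600, 4.4100], [194.3000, -19.0500]].
Δ = (1.1570, 2.6115), so (x, y)₂ = (-0.9430, 12.9115).

(-0.9430, 12.9115)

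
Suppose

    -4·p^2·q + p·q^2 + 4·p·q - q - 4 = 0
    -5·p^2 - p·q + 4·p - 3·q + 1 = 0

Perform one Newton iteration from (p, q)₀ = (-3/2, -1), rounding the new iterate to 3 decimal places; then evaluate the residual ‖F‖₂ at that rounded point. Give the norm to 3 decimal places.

At (-3/2, -1): F = (10.500, -14.750).
Jacobian J = [[-8·p·q + q^2 + 4·q, -4·p^2 + 2·p·q + 4·p - 1], [-10·p - q + 4, -p - 3]].
At the point, J = [[-15.000, -13.000], [20.000, -1.500]] (det J = 282.500).
Solving J·Δ = −F gives Δ = (0.735, -0.040).
Then the next iterate is (p, q)₁ = (-0.765, -1.040).
Re-evaluating at (-0.765, -1.040): F = (1.82951, -2.66172), so ‖F‖₂ = 3.230.

3.230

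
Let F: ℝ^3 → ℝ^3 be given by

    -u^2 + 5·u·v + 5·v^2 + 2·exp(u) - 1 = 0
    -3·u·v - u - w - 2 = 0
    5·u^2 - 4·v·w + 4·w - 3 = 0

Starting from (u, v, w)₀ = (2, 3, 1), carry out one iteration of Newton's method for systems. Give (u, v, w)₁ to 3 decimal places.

(0.608, 1.778, -0.744)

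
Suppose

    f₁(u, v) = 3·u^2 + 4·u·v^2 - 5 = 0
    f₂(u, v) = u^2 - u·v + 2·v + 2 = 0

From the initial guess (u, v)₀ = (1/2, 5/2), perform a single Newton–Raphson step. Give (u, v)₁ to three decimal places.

(1.336, -0.664)

At (1/2, 5/2): F = (8.250, 6.000).
Jacobian J = [[6·u + 4·v^2, 8·u·v], [2·u - v, -u + 2]].
At the point, J = [[28.000, 10.000], [-1.500, 1.500]] (det J = 57.000).
Solving J·Δ = −F gives Δ = (0.836, -3.164).
Then the next iterate is (u, v)₁ = (1.336, -0.664).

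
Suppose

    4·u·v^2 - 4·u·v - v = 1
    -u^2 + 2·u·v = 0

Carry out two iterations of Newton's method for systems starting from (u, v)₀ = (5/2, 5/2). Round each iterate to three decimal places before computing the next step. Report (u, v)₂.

(2.635, 1.198)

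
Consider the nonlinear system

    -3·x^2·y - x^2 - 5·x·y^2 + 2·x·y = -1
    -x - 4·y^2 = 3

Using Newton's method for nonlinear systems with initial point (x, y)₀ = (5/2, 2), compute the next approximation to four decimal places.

(2.5620, 0.6524)

At (5/2, 2): F = (-82.7500, -21.5000).
Jacobian J = [[-6·x·y - 2·x - 5·y^2 + 2·y, -3·x^2 - 10·x·y + 2·x], [-1, -8·y]].
At the point, J = [[-51.0000, -63.7500], [-1.0000, -16.0000]] (det J = 752.2500).
Solving J·Δ = −F gives Δ = (0.0620, -1.3476).
Then the next iterate is (x, y)₁ = (2.5620, 0.6524).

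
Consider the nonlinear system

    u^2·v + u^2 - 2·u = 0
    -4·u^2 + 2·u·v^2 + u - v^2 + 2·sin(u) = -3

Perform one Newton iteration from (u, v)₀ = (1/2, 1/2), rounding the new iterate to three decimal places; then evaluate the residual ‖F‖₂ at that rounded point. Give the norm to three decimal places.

1346.891

At (1/2, 1/2): F = (-0.625, 3.45885).
Jacobian J = [[2·u·v + 2·u - 2, u^2], [-8·u + 2·v^2 + 2·cos(u) + 1, 4·u·v - 2·v]].
At the point, J = [[-0.500, 0.250], [-0.74483, 0.000]] (det J = 0.18621).
Solving J·Δ = −F gives Δ = (4.644, 11.788).
Then the next iterate is (u, v)₁ = (5.144, 12.288).
Re-evaluating at (5.144, 12.288): F = (341.32226, 1302.92551), so ‖F‖₂ = 1346.891.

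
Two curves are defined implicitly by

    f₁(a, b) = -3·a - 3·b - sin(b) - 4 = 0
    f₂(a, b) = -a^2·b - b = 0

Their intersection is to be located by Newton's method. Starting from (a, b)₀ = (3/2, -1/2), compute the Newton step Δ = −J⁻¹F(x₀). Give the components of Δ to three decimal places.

At (3/2, -1/2): F = (-6.52057, 1.625).
Jacobian J = [[-3, -cos(b) - 3], [-2·a·b, -a^2 - 1]].
At the point, J = [[-3.000, -3.87758], [1.500, -3.250]] (det J = 15.56637).
Solving J·Δ = −F gives Δ = (-1.766, -0.315).

(-1.766, -0.315)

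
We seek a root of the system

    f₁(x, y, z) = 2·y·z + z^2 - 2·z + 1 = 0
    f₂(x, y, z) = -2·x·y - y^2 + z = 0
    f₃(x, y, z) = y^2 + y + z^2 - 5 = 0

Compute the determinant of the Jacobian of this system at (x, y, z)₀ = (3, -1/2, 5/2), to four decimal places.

J = [[0, 2·z, 2·y + 2·z - 2], [-2·y, -2·x - 2·y, 1], [0, 2·y + 1, 2·z]].
At the point, J = [[0.0000, 5.0000, 2.0000], [1.0000, -5.0000, 1.0000], [0.0000, 0.0000, 5.0000]].
det J = -25.0000.

-25.0000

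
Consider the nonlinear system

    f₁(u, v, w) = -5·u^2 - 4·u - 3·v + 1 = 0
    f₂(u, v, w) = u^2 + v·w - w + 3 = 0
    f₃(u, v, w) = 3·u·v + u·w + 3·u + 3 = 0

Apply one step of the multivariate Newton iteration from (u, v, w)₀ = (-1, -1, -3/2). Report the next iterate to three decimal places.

(-1.250, -0.500, 1.875)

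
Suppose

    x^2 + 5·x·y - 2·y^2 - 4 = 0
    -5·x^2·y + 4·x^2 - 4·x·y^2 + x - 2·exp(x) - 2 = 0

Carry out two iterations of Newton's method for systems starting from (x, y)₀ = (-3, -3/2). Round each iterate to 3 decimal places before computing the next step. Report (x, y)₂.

At (-3, -3/2): F = (23.000, 125.40043).
Jacobian J = [[2·x + 5·y, 5·x - 4·y], [-10·x·y + 8·x - 4·y^2 - 2·exp(x) + 1, -5·x^2 - 8·x·y]].
At the point, J = [[-13.500, -9.000], [-77.09957, -81.000]] (det J = 399.60383).
Solving J·Δ = −F gives Δ = (1.838, -0.201).
Then the next iterate is (x, y)₁ = (-1.162, -1.701).
Round to (-1.162, -1.701) and repeat: F = (1.44625, 26.54561), J = [[-10.829, 0.994], [-40.26094, -22.56372]].
Δ = (0.208, 0.806), so (x, y)₂ = (-0.954, -0.895).

(-0.954, -0.895)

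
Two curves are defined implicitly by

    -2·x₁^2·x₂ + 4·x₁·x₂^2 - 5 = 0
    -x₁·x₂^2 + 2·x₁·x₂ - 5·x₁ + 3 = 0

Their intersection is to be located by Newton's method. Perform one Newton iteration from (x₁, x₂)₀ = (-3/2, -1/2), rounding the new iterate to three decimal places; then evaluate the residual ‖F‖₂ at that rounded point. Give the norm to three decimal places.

At (-3/2, -1/2): F = (-4.250, 12.375).
Jacobian J = [[-4·x₁·x₂ + 4·x₂^2, -2·x₁^2 + 8·x₁·x₂], [-x₂^2 + 2·x₂ - 5, -2·x₁·x₂ + 2·x₁]].
At the point, J = [[-2.000, 1.500], [-6.250, -4.500]] (det J = 18.375).
Solving J·Δ = −F gives Δ = (-0.031, 2.793).
Then the next iterate is (x₁, x₂)₁ = (-1.531, 2.293).
Re-evaluating at (-1.531, 2.293): F = (-47.94847, 11.68360), so ‖F‖₂ = 49.351.

49.351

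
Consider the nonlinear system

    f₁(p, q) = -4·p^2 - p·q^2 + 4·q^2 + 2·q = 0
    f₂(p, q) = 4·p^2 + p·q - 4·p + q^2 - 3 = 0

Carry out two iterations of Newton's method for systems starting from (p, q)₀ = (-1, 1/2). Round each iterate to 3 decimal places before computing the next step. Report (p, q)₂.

At (-1, 1/2): F = (-1.750, 4.750).
Jacobian J = [[-8·p - q^2, -2·p·q + 8·q + 2], [8·p + q - 4, p + 2·q]].
At the point, J = [[7.750, 7.000], [-11.500, 0.000]] (det J = 80.500).
Solving J·Δ = −F gives Δ = (0.413, -0.207).
Then the next iterate is (p, q)₁ = (-0.587, 0.293).
Round to (-0.587, 0.293) and repeat: F = (-0.39849, 0.64013), J = [[4.61015, 4.68798], [-8.403, -0.001]].
Δ = (0.076, 0.010), so (p, q)₂ = (-0.511, 0.303).

(-0.511, 0.303)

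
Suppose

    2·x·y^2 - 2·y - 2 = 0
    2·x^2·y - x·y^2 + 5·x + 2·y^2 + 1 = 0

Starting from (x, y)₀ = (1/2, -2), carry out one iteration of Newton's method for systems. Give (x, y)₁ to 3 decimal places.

(0.790, -0.613)

At (1/2, -2): F = (6.000, 8.500).
Jacobian J = [[2·y^2, 4·x·y - 2], [4·x·y - y^2 + 5, 2·x^2 - 2·x·y + 4·y]].
At the point, J = [[8.000, -6.000], [-3.000, -5.500]] (det J = -62.000).
Solving J·Δ = −F gives Δ = (0.290, 1.387).
Then the next iterate is (x, y)₁ = (0.790, -0.613).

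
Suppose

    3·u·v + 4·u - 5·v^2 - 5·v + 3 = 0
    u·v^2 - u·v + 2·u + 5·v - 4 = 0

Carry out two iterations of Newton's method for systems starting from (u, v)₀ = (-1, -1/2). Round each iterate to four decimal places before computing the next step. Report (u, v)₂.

At (-1, -1/2): F = (1.7500, -9.2500).
Jacobian J = [[3·v + 4, 3·u - 10·v - 5], [v^2 - v + 2, 2·u·v - u + 5]].
At the point, J = [[2.5000, -3.0000], [2.7500, 7.0000]] (det J = 25.7500).
Solving J·Δ = −F gives Δ = (0.6019, 1.0850).
Then the next iterate is (u, v)₁ = (-0.3981, 0.5850).
Round to (-0.3981, 0.5850) and repeat: F = (-3.927191, -1.774551), J = [[5.7550, -12.0443], [1.757225, 4.932323]].
Δ = (0.8223, 0.0668), so (u, v)₂ = (0.4242, 0.6518).

(0.4242, 0.6518)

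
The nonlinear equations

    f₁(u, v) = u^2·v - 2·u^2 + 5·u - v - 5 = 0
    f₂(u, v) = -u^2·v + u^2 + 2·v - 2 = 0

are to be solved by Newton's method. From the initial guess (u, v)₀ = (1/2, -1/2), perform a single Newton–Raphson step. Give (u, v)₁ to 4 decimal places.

(1.6932, -0.0227)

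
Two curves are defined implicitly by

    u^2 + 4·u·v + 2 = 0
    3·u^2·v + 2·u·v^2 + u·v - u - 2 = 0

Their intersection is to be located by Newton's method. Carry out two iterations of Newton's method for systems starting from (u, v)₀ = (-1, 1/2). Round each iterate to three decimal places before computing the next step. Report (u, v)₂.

At (-1, 1/2): F = (1.000, -0.500).
Jacobian J = [[2·u + 4·v, 4·u], [6·u·v + 2·v^2 + v - 1, 3·u^2 + 4·u·v + u]].
At the point, J = [[0.000, -4.000], [-3.000, 0.000]] (det J = -12.000).
Solving J·Δ = −F gives Δ = (-0.167, 0.250).
Then the next iterate is (u, v)₁ = (-1.167, 0.750).
Round to (-1.167, 0.750) and repeat: F = (-0.13911, 0.04313), J = [[0.666, -4.668], [-4.37650, -0.58233]].
Δ = (0.014, -0.028), so (u, v)₂ = (-1.153, 0.722).

(-1.153, 0.722)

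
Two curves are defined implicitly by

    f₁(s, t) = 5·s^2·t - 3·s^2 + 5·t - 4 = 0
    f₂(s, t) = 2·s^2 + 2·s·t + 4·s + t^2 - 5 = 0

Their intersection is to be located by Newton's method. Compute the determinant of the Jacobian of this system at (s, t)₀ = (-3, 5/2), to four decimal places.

J = [[10·s·t - 6·s, 5·s^2 + 5], [4·s + 2·t + 4, 2·s + 2·t]].
At the point, J = [[-57.0000, 50.0000], [-3.0000, -1.0000]].
det J = 207.0000.

207.0000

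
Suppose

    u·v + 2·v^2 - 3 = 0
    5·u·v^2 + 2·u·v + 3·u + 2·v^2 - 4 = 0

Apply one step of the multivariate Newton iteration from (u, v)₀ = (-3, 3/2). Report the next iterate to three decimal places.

(-0.579, 1.289)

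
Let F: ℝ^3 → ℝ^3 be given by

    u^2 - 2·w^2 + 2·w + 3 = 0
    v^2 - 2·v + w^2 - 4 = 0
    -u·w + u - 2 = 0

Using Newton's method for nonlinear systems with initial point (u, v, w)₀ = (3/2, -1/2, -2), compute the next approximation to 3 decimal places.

(1.069, -1.156, -1.196)

At (3/2, -1/2, -2): F = (-6.750, 1.250, 2.500).
Jacobian J = [[2·u, 0, -4·w + 2], [0, 2·v - 2, 2·w], [-w + 1, 0, -u]].
At the point, J = [[3.000, 0.000, 10.000], [0.000, -3.000, -4.000], [3.000, 0.000, -1.500]] (det J = 103.500).
Solving J·Δ = −F gives Δ = (-0.431, -0.656, 0.804).
Then the next iterate is (u, v, w)₁ = (1.069, -1.156, -1.196).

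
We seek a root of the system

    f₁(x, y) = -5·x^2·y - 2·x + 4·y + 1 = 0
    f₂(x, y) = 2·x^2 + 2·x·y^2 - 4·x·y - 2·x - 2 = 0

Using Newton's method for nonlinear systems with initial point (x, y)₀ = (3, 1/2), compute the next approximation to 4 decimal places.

At (3, 1/2): F = (-25.5000, 5.5000).
Jacobian J = [[-10·x·y - 2, -5·x^2 + 4], [4·x + 2·y^2 - 4·y - 2, 4·x·y - 4·x]].
At the point, J = [[-17.0000, -41.0000], [8.5000, -6.0000]] (det J = 450.5000).
Solving J·Δ = −F gives Δ = (-0.8402, -0.2736).
Then the next iterate is (x, y)₁ = (2.1598, 0.2264).

(2.1598, 0.2264)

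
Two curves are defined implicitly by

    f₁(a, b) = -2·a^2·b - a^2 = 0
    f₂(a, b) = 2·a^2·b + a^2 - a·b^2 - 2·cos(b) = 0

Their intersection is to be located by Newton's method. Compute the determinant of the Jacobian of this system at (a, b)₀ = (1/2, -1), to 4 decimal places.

J = [[-4·a·b - 2·a, -2·a^2], [4·a·b + 2·a - b^2, 2·a^2 - 2·a·b + 2·sin(b)]].
At the point, J = [[1.0000, -0.5000], [-2.0000, -0.182942]].
det J = -1.1829.

-1.1829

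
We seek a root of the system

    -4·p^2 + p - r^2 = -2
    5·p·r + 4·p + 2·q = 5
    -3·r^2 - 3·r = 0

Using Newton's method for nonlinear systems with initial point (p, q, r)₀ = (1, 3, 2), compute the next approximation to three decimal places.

(0.971, -1.300, 0.800)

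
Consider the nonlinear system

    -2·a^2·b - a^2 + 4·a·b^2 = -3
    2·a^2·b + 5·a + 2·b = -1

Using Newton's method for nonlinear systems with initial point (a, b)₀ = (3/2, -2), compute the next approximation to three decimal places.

At (3/2, -2): F = (33.750, -4.500).
Jacobian J = [[-4·a·b - 2·a + 4·b^2, -2·a^2 + 8·a·b], [4·a·b + 5, 2·a^2 + 2]].
At the point, J = [[25.000, -28.500], [-7.000, 6.500]] (det J = -37.000).
Solving J·Δ = −F gives Δ = (2.463, 3.345).
Then the next iterate is (a, b)₁ = (3.963, 1.345).

(3.963, 1.345)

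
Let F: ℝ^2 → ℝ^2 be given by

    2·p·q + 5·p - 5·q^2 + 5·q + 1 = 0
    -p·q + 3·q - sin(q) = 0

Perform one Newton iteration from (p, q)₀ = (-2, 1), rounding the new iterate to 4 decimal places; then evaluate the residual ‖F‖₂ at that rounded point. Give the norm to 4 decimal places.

4.0597

At (-2, 1): F = (-13.0000, 4.158529).
Jacobian J = [[2·q + 5, 2·p - 10·q + 5], [-q, -p - cos(q) + 3]].
At the point, J = [[7.0000, -9.0000], [-1.0000, 4.459698]] (det J = 22.217884).
Solving J·Δ = −F gives Δ = (0.9249, -0.7251).
Then the next iterate is (p, q)₁ = (-1.0751, 0.2749).
Re-evaluating at (-1.0751, 0.2749): F = (-3.969940, 0.848794), so ‖F‖₂ = 4.0597.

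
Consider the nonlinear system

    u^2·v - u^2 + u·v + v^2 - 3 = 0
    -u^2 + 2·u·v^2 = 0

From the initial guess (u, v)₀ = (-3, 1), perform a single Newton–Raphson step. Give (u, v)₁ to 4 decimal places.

(-0.6316, 1.3289)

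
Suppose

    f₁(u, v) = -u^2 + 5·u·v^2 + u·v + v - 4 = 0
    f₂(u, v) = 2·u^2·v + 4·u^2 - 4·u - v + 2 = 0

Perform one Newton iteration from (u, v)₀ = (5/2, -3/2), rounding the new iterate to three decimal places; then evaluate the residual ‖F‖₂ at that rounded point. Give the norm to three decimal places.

At (5/2, -3/2): F = (12.625, -0.250).
Jacobian J = [[-2·u + 5·v^2 + v, 10·u·v + u + 1], [4·u·v + 8·u - 4, 2·u^2 - 1]].
At the point, J = [[4.750, -34.000], [1.000, 11.500]] (det J = 88.625).
Solving J·Δ = −F gives Δ = (-1.542, 0.156).
Then the next iterate is (u, v)₁ = (0.958, -1.344).
Re-evaluating at (0.958, -1.344): F = (1.10303, 0.71611), so ‖F‖₂ = 1.315.

1.315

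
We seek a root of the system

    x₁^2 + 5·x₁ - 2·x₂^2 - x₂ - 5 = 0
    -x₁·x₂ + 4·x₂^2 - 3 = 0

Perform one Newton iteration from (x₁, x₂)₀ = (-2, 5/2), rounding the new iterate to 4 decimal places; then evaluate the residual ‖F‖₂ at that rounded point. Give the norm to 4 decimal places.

2409.4881

At (-2, 5/2): F = (-26.0000, 27.0000).
Jacobian J = [[2·x₁ + 5, -4·x₂ - 1], [-x₂, -x₁ + 8·x₂]].
At the point, J = [[1.0000, -11.0000], [-2.5000, 22.0000]] (det J = -5.5000).
Solving J·Δ = −F gives Δ = (-50.0000, -6.9091).
Then the next iterate is (x₁, x₂)₁ = (-52.0000, -4.4091).
Re-evaluating at (-52.0000, -4.4091): F = (2404.528774, -154.512549), so ‖F‖₂ = 2409.4881.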